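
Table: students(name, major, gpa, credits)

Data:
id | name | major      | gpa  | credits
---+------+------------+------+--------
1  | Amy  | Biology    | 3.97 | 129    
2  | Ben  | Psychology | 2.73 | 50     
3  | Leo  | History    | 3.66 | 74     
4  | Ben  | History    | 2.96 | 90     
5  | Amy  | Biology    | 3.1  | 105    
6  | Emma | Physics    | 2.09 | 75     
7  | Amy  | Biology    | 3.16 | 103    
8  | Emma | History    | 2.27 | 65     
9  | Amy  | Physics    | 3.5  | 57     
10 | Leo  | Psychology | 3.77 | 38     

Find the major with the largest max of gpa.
SELECT major, MAX(gpa) as val
FROM students
GROUP BY major
ORDER BY val DESC
LIMIT 1

Result: Biology with max(gpa) = 3.97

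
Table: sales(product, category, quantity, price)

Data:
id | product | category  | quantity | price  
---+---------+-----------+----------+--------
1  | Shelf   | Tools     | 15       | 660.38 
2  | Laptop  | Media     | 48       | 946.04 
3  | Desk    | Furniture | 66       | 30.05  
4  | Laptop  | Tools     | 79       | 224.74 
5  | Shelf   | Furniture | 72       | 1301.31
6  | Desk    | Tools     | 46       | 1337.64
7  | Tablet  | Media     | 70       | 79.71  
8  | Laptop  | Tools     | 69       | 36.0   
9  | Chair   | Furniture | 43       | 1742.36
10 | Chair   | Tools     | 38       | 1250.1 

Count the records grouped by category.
SELECT category, COUNT(*) as count
FROM sales
GROUP BY category

Result:
  Furniture: 3
  Media: 2
  Tools: 5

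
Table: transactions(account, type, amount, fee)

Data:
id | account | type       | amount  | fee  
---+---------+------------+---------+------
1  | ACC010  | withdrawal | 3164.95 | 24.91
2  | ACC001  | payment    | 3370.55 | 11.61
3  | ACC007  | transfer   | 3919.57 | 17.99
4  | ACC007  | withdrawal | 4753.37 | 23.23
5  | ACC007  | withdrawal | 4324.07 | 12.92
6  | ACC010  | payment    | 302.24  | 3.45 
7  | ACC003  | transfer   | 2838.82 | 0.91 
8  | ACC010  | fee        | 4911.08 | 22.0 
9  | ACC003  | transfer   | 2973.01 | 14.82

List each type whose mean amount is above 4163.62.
SELECT type, AVG(amount)
FROM transactions
GROUP BY type
HAVING AVG(amount) > 4163.62

Result:
  fee: avg=4911.08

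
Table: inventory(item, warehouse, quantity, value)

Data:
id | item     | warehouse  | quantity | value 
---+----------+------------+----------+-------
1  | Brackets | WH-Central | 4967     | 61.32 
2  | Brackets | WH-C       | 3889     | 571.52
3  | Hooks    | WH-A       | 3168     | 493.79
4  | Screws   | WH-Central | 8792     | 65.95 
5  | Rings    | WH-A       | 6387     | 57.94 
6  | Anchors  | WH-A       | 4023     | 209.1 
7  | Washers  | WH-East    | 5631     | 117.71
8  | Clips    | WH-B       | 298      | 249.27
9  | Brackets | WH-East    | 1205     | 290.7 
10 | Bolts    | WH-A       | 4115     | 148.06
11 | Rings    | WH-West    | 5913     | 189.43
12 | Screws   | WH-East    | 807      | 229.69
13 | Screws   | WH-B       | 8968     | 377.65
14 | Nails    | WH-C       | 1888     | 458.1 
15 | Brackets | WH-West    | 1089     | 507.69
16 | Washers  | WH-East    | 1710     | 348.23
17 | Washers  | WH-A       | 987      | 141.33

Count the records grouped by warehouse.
SELECT warehouse, COUNT(*) as count
FROM inventory
GROUP BY warehouse

Result:
  WH-A: 5
  WH-B: 2
  WH-C: 2
  WH-Central: 2
  WH-East: 4
  WH-West: 2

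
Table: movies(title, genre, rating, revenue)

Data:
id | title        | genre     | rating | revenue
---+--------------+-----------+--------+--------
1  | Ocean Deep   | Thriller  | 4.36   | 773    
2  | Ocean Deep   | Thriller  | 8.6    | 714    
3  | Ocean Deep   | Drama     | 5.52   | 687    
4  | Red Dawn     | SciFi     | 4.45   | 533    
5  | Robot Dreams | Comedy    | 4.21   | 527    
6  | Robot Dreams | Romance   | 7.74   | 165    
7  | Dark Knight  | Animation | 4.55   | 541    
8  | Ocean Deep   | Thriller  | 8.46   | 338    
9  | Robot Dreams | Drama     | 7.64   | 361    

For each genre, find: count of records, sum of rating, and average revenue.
SELECT genre,
       COUNT(*) as cnt,
       SUM(rating) as total_rating,
       AVG(revenue) as avg_revenue
FROM movies
GROUP BY genre

Result:
  Animation: 1 records, 4.55 total rating, 541.00 avg revenue
  Comedy: 1 records, 4.21 total rating, 527.00 avg revenue
  Drama: 2 records, 13.16 total rating, 524.00 avg revenue
  Romance: 1 records, 7.74 total rating, 165.00 avg revenue
  SciFi: 1 records, 4.45 total rating, 533.00 avg revenue
  Thriller: 3 records, 21.42 total rating, 608.33 avg revenue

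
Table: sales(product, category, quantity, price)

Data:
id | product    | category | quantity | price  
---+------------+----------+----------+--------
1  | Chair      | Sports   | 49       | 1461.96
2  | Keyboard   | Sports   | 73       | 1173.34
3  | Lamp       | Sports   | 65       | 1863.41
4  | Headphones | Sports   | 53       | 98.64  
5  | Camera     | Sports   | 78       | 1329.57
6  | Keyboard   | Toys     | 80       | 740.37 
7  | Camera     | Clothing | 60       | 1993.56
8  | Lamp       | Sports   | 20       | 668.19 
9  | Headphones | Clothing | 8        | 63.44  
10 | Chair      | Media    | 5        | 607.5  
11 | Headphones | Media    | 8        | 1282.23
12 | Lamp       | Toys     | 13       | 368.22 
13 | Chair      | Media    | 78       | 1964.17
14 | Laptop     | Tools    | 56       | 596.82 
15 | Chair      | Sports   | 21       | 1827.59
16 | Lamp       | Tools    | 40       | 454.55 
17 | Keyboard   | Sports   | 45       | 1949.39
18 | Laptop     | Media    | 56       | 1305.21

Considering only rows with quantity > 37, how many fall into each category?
SELECT category, COUNT(*)
FROM sales
WHERE quantity > 37
GROUP BY category

Note: WHERE filters rows before grouping.

Result:
  Clothing: 1
  Media: 2
  Sports: 6
  Tools: 2
  Toys: 1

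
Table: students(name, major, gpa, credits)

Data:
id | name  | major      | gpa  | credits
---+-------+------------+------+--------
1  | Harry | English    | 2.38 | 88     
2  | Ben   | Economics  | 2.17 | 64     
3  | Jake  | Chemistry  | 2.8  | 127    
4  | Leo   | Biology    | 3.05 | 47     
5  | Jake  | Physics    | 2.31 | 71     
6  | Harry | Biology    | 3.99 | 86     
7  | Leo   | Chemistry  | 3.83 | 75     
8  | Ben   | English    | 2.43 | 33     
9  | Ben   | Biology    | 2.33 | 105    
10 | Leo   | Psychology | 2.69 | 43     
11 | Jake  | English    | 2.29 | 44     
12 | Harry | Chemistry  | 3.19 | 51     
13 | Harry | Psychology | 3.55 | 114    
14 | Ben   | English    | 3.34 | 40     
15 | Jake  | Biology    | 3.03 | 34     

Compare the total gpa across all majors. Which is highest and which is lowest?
SELECT major, SUM(gpa)
FROM students
GROUP BY major
ORDER BY SUM(gpa)

All groups:
  Economics: 2.17
  Physics: 2.31
  Psychology: 6.24
  Chemistry: 9.82
  English: 10.44
  Biology: 12.40

Highest: Biology (12.40)
Lowest: Economics (2.17)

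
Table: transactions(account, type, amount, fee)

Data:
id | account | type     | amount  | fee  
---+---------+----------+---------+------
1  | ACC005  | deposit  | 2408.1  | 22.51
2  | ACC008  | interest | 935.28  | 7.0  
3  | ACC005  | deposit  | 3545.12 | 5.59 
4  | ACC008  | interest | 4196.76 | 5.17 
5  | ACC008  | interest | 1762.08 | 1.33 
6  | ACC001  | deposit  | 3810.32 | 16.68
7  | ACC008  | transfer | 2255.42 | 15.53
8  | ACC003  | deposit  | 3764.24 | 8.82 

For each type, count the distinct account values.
SELECT type, COUNT(DISTINCT account)
FROM transactions
GROUP BY type

Result:
  deposit: 3 distinct
  interest: 1 distinct
  transfer: 1 distinct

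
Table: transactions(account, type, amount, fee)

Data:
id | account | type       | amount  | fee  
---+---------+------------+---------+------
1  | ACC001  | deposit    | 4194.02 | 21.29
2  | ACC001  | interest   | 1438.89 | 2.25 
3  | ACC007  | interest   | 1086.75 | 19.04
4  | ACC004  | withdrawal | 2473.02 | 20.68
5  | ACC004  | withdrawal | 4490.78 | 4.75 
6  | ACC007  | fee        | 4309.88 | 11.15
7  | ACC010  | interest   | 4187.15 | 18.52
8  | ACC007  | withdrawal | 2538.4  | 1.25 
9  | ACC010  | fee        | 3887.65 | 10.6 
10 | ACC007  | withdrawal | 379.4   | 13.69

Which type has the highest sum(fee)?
SELECT type, SUM(fee) as val
FROM transactions
GROUP BY type
ORDER BY val DESC
LIMIT 1

Result: withdrawal with sum(fee) = 40.37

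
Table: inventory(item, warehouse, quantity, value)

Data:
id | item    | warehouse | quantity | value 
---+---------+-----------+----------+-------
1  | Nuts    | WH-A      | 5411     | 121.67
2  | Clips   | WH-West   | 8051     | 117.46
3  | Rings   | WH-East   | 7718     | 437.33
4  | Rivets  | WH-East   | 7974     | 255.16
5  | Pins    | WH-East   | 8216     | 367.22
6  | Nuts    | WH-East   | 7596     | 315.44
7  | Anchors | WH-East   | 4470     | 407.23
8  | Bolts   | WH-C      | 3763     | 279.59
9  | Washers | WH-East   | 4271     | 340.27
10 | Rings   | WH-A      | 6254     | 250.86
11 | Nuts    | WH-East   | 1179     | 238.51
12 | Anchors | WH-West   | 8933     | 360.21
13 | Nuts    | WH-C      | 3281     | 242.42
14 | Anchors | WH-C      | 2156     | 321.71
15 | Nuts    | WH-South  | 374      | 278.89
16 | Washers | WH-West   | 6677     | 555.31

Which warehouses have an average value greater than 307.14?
SELECT warehouse, AVG(value)
FROM inventory
GROUP BY warehouse
HAVING AVG(value) > 307.14

Result:
  WH-East: avg=337.31
  WH-West: avg=344.33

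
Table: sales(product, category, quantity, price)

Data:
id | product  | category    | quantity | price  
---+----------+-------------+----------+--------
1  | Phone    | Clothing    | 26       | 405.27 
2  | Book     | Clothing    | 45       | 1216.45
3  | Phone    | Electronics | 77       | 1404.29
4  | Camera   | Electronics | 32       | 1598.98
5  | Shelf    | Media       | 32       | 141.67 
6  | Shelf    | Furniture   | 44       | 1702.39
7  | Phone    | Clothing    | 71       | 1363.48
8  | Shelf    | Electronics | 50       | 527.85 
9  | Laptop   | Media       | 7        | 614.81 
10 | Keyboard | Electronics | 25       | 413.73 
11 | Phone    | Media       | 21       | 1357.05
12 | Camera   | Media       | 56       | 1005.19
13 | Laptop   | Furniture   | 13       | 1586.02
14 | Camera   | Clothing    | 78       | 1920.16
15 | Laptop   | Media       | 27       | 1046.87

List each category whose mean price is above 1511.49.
SELECT category, AVG(price)
FROM sales
GROUP BY category
HAVING AVG(price) > 1511.49

Result:
  Furniture: avg=1644.21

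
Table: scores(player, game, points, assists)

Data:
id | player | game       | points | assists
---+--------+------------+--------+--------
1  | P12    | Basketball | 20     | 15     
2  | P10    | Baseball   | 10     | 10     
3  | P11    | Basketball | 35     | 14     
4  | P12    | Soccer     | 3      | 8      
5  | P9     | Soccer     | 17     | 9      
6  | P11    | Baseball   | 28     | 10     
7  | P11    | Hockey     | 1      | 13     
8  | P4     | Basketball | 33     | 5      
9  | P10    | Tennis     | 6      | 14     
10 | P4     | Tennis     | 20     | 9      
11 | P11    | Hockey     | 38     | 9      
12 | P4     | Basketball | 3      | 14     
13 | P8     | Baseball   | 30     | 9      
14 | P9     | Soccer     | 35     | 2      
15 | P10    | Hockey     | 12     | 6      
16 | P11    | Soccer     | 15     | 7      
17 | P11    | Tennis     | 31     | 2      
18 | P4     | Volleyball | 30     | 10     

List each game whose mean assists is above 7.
SELECT game, AVG(assists)
FROM scores
GROUP BY game
HAVING AVG(assists) > 7

Result:
  Baseball: avg=9.67
  Basketball: avg=12.00
  Hockey: avg=9.33
  Tennis: avg=8.33
  Volleyball: avg=10.00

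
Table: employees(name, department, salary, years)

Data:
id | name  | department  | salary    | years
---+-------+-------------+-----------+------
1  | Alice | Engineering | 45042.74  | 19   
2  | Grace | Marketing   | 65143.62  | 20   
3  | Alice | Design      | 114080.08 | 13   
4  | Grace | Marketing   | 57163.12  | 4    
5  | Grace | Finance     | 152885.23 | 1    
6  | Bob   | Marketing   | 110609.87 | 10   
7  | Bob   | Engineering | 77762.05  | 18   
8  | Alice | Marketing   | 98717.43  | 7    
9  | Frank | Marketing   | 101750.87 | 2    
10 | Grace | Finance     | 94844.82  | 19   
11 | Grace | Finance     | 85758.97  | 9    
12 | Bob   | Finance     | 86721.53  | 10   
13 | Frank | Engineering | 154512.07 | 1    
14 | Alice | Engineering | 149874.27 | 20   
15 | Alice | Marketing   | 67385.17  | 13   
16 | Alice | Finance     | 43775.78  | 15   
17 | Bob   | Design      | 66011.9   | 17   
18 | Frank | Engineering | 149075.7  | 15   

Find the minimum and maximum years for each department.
SELECT department, MIN(years), MAX(years)
FROM employees
GROUP BY department

Result:
  Design: min=13, max=17
  Engineering: min=1, max=20
  Finance: min=1, max=19
  Marketing: min=2, max=20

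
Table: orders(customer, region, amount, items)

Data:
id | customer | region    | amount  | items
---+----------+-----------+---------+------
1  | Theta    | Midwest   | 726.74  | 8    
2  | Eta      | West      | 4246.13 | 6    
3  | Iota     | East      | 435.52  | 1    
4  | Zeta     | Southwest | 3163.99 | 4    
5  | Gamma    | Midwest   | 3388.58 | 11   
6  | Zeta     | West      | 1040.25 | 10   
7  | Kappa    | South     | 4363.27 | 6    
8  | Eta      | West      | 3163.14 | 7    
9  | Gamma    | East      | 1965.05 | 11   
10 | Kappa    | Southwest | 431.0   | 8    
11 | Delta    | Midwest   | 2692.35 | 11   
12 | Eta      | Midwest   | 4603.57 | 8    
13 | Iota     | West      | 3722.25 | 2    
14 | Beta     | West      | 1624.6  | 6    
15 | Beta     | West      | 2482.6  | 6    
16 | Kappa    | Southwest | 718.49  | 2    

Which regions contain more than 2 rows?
SELECT region, COUNT(*) as cnt
FROM orders
GROUP BY region
HAVING COUNT(*) > 2

Result:
  Midwest: 4
  Southwest: 3
  West: 6

Note: HAVING filters groups after aggregation, WHERE filters rows before.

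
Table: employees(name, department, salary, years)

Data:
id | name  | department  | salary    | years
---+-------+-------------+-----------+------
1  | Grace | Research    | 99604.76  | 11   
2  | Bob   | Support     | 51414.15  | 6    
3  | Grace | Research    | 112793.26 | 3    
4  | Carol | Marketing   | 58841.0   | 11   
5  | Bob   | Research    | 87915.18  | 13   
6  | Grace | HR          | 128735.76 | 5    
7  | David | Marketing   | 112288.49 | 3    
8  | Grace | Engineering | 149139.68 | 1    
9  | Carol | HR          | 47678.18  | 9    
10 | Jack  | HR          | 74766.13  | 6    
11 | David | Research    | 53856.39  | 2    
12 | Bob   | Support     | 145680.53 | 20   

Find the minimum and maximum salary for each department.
SELECT department, MIN(salary), MAX(salary)
FROM employees
GROUP BY department

Result:
  Engineering: min=149139.68, max=149139.68
  HR: min=47678.18, max=128735.76
  Marketing: min=58841.00, max=112288.49
  Research: min=53856.39, max=112793.26
  Support: min=51414.15, max=145680.53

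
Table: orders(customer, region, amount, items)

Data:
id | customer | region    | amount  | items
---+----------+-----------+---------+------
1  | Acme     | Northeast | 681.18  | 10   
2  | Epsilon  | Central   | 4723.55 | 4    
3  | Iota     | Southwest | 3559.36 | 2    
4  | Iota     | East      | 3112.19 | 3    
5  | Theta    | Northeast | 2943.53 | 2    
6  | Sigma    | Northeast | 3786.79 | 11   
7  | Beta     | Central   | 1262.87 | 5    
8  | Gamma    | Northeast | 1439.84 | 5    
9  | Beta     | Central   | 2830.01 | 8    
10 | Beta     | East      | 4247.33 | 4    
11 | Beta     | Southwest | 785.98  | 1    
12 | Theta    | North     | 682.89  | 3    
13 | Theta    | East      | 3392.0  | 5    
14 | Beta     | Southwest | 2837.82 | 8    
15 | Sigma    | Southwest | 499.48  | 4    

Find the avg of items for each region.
SELECT region, AVG(items) as result
FROM orders
GROUP BY region

Result:
  Central: 5.67
  East: 4.00
  North: 3.00
  Northeast: 7.00
  Southwest: 3.75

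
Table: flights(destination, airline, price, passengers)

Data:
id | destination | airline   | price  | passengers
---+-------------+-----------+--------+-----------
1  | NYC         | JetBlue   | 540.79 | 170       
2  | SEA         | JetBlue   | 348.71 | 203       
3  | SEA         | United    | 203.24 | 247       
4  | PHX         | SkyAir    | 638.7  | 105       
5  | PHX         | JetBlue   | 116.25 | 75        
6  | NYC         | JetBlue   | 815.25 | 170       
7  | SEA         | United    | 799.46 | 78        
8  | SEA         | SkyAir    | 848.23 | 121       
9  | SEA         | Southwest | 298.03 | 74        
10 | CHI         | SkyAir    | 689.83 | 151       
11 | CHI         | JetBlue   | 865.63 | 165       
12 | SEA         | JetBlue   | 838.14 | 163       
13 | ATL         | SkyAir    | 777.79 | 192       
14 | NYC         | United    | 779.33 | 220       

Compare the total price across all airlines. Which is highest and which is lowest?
SELECT airline, SUM(price)
FROM flights
GROUP BY airline
ORDER BY SUM(price)

All groups:
  Southwest: 298.03
  United: 1782.03
  SkyAir: 2954.55
  JetBlue: 3524.77

Highest: JetBlue (3524.77)
Lowest: Southwest (298.03)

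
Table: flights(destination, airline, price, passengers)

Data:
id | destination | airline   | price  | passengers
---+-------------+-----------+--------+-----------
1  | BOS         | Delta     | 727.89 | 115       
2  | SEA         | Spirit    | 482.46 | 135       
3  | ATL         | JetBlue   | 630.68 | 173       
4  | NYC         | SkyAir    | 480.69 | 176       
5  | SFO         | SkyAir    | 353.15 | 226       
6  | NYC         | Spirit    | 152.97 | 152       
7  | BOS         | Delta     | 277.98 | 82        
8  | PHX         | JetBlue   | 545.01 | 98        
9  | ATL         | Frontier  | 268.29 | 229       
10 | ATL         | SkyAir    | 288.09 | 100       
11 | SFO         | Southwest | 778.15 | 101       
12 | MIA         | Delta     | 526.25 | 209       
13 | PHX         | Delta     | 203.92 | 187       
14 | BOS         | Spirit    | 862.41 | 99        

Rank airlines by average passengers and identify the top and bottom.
SELECT airline, AVG(passengers)
FROM flights
GROUP BY airline
ORDER BY AVG(passengers)

All groups:
  Southwest: 101.00
  Spirit: 128.67
  JetBlue: 135.50
  Delta: 148.25
  SkyAir: 167.33
  Frontier: 229.00

Highest: Frontier (229.00)
Lowest: Southwest (101.00)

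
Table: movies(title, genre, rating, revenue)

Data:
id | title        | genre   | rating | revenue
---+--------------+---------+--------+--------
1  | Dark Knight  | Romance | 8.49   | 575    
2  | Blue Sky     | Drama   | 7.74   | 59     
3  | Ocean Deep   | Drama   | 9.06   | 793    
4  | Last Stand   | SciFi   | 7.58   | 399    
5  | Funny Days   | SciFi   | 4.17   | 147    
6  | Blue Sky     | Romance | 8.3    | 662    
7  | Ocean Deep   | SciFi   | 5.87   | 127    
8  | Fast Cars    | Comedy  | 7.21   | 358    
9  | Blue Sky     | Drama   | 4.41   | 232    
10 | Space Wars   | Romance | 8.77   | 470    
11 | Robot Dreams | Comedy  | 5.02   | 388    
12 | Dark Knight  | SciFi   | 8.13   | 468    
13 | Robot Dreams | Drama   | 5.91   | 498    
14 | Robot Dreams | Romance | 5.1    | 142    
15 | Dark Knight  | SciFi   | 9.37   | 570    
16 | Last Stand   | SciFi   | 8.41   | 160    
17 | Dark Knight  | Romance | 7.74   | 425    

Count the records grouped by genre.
SELECT genre, COUNT(*) as count
FROM movies
GROUP BY genre

Result:
  Comedy: 2
  Drama: 4
  Romance: 5
  SciFi: 6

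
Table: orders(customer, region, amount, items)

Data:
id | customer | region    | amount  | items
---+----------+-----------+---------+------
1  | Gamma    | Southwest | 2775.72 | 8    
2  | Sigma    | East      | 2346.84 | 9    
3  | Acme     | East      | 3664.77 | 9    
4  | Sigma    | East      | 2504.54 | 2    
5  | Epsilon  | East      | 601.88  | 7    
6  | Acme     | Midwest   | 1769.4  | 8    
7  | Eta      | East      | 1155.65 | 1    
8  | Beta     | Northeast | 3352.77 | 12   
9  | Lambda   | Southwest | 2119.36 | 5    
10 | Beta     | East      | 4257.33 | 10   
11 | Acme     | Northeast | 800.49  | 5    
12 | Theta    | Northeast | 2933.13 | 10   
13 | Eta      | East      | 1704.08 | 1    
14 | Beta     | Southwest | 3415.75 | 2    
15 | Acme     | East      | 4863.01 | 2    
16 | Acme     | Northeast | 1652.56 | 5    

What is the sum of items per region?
SELECT region, SUM(items) as result
FROM orders
GROUP BY region

Result:
  East: 41
  Midwest: 8
  Northeast: 32
  Southwest: 15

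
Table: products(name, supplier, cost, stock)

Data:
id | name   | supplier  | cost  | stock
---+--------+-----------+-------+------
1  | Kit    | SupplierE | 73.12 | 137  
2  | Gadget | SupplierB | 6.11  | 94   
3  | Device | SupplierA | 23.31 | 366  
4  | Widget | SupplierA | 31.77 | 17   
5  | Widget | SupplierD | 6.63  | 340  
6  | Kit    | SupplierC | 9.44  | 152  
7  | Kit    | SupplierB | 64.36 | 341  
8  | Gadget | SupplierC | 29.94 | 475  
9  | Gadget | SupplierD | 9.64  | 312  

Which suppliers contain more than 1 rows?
SELECT supplier, COUNT(*) as cnt
FROM products
GROUP BY supplier
HAVING COUNT(*) > 1

Result:
  SupplierA: 2
  SupplierB: 2
  SupplierC: 2
  SupplierD: 2

Note: HAVING filters groups after aggregation, WHERE filters rows before.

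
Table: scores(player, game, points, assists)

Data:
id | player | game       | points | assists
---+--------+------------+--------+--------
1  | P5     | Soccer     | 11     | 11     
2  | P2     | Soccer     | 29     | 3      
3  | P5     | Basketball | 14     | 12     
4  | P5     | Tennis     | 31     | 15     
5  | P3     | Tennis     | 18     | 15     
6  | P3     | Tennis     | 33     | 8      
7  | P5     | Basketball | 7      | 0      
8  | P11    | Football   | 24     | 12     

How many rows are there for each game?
SELECT game, COUNT(*) as count
FROM scores
GROUP BY game

Result:
  Basketball: 2
  Football: 1
  Soccer: 2
  Tennis: 3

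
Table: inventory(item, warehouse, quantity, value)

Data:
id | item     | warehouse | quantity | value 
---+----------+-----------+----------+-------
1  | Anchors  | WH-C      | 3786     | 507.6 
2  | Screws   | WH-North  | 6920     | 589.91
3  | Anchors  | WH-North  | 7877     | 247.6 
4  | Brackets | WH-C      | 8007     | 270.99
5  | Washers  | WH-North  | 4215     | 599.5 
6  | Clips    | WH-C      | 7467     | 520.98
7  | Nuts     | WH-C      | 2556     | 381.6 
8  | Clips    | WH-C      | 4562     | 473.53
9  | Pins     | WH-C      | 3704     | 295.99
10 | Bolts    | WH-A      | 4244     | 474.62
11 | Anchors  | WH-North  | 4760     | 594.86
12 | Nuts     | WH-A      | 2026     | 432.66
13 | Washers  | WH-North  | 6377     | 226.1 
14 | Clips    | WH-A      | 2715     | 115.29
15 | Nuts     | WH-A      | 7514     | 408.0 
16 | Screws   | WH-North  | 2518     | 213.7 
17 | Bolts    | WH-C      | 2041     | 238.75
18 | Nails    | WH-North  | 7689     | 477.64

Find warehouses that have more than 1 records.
SELECT warehouse, COUNT(*) as cnt
FROM inventory
GROUP BY warehouse
HAVING COUNT(*) > 1

Result:
  WH-A: 4
  WH-C: 7
  WH-North: 7

Note: HAVING filters groups after aggregation, WHERE filters rows before.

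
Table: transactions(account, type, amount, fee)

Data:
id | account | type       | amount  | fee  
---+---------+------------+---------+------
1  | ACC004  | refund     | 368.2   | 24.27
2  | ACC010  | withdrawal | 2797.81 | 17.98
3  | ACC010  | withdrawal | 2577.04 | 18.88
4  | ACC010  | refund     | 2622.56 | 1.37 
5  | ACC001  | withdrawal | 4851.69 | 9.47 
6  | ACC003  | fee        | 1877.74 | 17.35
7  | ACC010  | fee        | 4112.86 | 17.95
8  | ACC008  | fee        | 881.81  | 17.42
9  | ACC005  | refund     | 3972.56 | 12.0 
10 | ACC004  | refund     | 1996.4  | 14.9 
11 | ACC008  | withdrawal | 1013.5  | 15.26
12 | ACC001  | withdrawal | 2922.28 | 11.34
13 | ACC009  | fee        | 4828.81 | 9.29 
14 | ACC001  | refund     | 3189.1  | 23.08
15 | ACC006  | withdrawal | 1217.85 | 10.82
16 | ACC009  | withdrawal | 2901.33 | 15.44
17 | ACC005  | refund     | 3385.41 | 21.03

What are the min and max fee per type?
SELECT type, MIN(fee), MAX(fee)
FROM transactions
GROUP BY type

Result:
  fee: min=9.29, max=17.95
  refund: min=1.37, max=24.27
  withdrawal: min=9.47, max=18.88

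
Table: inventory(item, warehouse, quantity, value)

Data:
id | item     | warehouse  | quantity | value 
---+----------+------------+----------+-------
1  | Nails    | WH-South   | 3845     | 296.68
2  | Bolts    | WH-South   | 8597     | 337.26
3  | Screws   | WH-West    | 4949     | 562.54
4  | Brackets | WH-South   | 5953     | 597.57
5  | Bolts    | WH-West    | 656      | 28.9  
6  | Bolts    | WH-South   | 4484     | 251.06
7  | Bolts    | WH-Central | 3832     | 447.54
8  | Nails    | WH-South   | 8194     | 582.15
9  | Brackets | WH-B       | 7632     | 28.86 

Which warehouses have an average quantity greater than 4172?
SELECT warehouse, AVG(quantity)
FROM inventory
GROUP BY warehouse
HAVING AVG(quantity) > 4172

Result:
  WH-B: avg=7632.00
  WH-South: avg=6214.60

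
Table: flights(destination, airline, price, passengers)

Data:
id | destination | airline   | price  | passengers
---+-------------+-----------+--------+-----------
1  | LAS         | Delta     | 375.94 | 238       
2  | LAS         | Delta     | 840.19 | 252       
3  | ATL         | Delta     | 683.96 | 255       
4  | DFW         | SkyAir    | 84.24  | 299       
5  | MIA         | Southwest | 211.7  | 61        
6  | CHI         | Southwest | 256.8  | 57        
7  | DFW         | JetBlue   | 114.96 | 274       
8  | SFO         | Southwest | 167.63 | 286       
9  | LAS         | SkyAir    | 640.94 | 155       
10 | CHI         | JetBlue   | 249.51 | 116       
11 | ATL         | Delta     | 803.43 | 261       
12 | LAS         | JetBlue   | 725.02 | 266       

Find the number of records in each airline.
SELECT airline, COUNT(*) as count
FROM flights
GROUP BY airline

Result:
  Delta: 4
  JetBlue: 3
  SkyAir: 2
  Southwest: 3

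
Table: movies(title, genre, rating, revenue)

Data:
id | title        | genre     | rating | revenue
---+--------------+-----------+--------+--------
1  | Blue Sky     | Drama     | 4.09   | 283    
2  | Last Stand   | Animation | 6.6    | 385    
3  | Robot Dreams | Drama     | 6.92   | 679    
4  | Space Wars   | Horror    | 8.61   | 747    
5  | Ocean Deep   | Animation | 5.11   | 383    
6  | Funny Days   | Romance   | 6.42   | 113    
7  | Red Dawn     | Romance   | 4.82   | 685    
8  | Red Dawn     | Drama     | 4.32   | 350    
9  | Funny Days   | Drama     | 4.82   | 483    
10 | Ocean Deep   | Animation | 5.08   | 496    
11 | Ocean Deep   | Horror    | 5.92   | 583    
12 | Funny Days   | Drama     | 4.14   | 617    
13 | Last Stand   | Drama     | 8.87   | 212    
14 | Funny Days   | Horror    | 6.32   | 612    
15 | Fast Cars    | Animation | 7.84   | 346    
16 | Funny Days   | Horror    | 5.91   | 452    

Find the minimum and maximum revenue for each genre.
SELECT genre, MIN(revenue), MAX(revenue)
FROM movies
GROUP BY genre

Result:
  Animation: min=346, max=496
  Drama: min=212, max=679
  Horror: min=452, max=747
  Romance: min=113, max=685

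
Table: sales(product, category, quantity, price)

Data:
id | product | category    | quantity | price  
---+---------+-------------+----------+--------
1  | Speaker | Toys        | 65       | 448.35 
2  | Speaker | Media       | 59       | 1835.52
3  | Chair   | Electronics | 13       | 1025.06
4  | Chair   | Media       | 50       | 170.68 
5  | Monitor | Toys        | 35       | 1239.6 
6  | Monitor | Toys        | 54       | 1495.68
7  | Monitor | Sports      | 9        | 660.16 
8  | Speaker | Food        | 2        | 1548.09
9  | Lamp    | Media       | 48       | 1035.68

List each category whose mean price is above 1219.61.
SELECT category, AVG(price)
FROM sales
GROUP BY category
HAVING AVG(price) > 1219.61

Result:
  Food: avg=1548.09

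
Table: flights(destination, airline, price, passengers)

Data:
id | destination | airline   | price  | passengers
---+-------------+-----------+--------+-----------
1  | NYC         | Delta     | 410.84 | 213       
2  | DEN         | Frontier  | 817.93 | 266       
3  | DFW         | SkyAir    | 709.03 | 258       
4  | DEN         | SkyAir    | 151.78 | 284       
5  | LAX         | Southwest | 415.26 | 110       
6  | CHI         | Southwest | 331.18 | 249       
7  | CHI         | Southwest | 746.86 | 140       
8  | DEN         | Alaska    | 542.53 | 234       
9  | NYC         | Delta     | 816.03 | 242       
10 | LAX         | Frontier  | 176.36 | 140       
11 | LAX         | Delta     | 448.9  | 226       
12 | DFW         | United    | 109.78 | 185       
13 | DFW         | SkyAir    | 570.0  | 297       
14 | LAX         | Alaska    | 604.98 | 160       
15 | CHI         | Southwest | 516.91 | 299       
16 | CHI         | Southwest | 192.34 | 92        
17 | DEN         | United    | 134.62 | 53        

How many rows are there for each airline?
SELECT airline, COUNT(*) as count
FROM flights
GROUP BY airline

Result:
  Alaska: 2
  Delta: 3
  Frontier: 2
  SkyAir: 3
  Southwest: 5
  United: 2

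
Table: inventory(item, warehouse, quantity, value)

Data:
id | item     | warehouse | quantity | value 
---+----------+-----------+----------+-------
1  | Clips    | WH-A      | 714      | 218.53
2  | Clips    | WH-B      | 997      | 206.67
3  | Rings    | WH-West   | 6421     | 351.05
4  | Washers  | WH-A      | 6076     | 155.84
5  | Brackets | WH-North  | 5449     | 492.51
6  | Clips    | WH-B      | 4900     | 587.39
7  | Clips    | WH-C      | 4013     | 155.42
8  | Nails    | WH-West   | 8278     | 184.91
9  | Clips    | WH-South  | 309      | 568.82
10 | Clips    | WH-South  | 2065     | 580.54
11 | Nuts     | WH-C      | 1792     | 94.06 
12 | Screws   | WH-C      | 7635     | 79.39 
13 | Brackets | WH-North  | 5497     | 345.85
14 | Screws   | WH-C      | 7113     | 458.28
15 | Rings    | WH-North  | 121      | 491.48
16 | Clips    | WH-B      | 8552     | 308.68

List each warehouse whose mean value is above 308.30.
SELECT warehouse, AVG(value)
FROM inventory
GROUP BY warehouse
HAVING AVG(value) > 308.30

Result:
  WH-B: avg=367.58
  WH-North: avg=443.28
  WH-South: avg=574.68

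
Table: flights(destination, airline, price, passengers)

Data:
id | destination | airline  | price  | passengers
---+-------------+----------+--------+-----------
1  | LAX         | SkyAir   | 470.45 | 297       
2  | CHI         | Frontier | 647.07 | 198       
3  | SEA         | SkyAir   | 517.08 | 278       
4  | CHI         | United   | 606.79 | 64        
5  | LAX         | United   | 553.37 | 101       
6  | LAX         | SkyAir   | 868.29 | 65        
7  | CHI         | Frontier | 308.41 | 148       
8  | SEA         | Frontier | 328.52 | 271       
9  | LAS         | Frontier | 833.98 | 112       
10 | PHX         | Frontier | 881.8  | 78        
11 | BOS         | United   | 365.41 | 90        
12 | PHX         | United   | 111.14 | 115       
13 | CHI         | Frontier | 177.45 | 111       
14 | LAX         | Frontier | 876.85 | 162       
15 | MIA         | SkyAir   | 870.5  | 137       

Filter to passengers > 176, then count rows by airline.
SELECT airline, COUNT(*)
FROM flights
WHERE passengers > 176
GROUP BY airline

Note: WHERE filters rows before grouping.

Result:
  Frontier: 2
  SkyAir: 2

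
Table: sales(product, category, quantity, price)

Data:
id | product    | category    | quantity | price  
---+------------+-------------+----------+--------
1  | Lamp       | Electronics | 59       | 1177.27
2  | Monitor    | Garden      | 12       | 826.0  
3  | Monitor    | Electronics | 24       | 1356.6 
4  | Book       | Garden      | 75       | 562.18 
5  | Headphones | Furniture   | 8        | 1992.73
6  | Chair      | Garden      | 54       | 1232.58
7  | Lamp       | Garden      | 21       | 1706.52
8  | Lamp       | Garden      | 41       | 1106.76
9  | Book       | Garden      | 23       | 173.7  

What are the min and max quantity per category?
SELECT category, MIN(quantity), MAX(quantity)
FROM sales
GROUP BY category

Result:
  Electronics: min=24, max=59
  Furniture: min=8, max=8
  Garden: min=12, max=75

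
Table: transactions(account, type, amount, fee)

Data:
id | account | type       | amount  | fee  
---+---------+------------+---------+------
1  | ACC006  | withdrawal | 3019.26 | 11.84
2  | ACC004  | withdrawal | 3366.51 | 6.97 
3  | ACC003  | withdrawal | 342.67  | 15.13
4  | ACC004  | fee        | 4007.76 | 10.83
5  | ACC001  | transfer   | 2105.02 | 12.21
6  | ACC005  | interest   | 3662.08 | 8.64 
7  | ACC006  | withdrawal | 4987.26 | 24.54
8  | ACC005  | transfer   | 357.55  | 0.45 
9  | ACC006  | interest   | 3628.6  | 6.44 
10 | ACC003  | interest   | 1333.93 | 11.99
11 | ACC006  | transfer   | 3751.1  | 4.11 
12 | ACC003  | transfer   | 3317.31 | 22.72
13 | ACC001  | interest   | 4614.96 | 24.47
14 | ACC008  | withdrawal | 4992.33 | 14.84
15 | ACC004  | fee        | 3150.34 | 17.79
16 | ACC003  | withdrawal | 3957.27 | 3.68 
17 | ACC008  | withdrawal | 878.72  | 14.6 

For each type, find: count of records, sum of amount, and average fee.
SELECT type,
       COUNT(*) as cnt,
       SUM(amount) as total_amount,
       AVG(fee) as avg_fee
FROM transactions
GROUP BY type

Result:
  fee: 2 records, 7158.10 total amount, 14.31 avg fee
  interest: 4 records, 13239.57 total amount, 12.89 avg fee
  transfer: 4 records, 9530.98 total amount, 9.87 avg fee
  withdrawal: 7 records, 21544.02 total amount, 13.09 avg fee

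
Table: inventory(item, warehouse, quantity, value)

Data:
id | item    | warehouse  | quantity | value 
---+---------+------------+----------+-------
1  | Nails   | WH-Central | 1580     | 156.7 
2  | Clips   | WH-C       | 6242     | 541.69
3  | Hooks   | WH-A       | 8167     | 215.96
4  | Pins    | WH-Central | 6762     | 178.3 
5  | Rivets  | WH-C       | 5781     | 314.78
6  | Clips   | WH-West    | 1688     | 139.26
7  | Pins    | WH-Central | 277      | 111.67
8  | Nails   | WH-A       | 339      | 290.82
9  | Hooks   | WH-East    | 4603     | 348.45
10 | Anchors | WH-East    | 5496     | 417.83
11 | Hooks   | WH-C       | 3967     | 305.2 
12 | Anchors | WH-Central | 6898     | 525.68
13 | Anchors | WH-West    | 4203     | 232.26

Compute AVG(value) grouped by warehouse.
SELECT warehouse, AVG(value) as result
FROM inventory
GROUP BY warehouse

Result:
  WH-A: 253.39
  WH-C: 387.22
  WH-Central: 243.09
  WH-East: 383.14
  WH-West: 185.76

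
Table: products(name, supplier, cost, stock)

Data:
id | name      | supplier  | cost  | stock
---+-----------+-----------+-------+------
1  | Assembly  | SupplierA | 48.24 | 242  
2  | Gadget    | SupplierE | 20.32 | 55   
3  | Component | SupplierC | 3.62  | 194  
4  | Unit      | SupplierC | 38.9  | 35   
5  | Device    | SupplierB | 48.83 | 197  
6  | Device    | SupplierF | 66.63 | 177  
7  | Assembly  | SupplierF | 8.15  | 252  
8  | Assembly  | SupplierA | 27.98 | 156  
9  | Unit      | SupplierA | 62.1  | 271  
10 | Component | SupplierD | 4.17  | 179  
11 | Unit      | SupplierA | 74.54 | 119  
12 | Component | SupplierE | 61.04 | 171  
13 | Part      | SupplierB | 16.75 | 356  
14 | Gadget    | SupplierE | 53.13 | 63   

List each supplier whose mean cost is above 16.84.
SELECT supplier, AVG(cost)
FROM products
GROUP BY supplier
HAVING AVG(cost) > 16.84

Result:
  SupplierA: avg=53.22
  SupplierB: avg=32.79
  SupplierC: avg=21.26
  SupplierE: avg=44.83
  SupplierF: avg=37.39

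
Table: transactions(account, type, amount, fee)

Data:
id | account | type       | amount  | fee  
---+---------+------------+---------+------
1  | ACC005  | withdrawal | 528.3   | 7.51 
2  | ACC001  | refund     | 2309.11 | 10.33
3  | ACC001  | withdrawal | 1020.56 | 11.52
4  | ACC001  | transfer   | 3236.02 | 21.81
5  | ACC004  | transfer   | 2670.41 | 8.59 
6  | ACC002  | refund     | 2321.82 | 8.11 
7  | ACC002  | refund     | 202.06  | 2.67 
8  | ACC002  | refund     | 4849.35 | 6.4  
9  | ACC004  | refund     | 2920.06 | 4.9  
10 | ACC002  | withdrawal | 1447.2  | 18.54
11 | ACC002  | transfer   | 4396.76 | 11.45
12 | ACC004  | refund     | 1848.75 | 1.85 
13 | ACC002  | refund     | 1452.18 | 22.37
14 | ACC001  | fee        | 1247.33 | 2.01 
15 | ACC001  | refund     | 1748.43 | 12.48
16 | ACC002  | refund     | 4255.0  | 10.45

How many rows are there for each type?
SELECT type, COUNT(*) as count
FROM transactions
GROUP BY type

Result:
  fee: 1
  refund: 9
  transfer: 3
  withdrawal: 3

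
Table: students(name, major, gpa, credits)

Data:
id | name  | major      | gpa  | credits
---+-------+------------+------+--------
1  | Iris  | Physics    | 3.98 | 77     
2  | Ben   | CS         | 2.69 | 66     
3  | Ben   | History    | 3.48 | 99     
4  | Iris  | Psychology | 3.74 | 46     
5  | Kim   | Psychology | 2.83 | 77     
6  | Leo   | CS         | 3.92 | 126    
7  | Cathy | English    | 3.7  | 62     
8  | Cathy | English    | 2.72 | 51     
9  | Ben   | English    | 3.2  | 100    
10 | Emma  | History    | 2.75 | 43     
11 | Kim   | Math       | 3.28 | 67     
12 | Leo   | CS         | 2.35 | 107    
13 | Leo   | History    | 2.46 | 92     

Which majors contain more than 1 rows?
SELECT major, COUNT(*) as cnt
FROM students
GROUP BY major
HAVING COUNT(*) > 1

Result:
  CS: 3
  English: 3
  History: 3
  Psychology: 2

Note: HAVING filters groups after aggregation, WHERE filters rows before.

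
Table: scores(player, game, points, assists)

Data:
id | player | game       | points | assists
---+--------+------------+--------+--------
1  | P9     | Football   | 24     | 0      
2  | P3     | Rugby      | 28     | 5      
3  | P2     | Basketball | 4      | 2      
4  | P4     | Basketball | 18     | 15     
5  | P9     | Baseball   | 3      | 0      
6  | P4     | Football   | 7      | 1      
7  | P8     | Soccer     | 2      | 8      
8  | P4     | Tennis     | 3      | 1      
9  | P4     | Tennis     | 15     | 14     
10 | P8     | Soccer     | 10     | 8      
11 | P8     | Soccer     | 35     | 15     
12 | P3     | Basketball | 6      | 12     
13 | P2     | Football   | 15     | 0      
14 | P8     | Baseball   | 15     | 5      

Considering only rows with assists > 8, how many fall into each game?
SELECT game, COUNT(*)
FROM scores
WHERE assists > 8
GROUP BY game

Note: WHERE filters rows before grouping.

Result:
  Basketball: 2
  Soccer: 1
  Tennis: 1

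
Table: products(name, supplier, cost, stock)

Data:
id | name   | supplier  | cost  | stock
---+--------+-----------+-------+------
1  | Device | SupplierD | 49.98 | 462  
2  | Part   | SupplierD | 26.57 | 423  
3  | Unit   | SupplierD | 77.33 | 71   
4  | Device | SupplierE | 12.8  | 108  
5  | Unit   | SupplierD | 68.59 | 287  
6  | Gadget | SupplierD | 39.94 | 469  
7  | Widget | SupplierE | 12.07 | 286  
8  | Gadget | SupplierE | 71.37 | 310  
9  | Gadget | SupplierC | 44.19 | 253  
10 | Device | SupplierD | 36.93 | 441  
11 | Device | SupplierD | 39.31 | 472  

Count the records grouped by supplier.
SELECT supplier, COUNT(*) as count
FROM products
GROUP BY supplier

Result:
  SupplierC: 1
  SupplierD: 7
  SupplierE: 3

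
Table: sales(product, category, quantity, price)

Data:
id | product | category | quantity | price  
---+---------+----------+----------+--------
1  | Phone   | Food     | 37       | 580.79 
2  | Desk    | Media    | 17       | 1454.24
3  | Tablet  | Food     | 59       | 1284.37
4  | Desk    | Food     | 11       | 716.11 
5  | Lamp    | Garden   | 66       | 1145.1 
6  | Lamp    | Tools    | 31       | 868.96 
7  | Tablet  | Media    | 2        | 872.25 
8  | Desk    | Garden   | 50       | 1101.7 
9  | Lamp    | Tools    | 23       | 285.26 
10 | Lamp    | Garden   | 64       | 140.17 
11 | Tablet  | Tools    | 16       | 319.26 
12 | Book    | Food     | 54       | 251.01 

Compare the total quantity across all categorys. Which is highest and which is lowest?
SELECT category, SUM(quantity)
FROM sales
GROUP BY category
ORDER BY SUM(quantity)

All groups:
  Media: 19
  Tools: 70
  Food: 161
  Garden: 180

Highest: Garden (180)
Lowest: Media (19)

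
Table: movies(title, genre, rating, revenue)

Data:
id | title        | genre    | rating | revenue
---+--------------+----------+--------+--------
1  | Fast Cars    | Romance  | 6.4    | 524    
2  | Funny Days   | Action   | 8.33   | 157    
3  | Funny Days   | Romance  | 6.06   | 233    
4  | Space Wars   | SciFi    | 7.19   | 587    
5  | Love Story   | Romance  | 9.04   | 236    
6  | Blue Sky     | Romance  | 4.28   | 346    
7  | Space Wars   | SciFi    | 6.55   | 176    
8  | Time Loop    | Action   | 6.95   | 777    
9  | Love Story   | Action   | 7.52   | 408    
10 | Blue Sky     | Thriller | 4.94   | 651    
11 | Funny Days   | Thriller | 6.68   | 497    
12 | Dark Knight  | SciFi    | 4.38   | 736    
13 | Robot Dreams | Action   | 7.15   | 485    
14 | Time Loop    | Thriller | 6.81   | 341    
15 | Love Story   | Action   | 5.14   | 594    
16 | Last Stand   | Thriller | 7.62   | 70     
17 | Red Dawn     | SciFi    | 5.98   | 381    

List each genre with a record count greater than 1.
SELECT genre, COUNT(*) as cnt
FROM movies
GROUP BY genre
HAVING COUNT(*) > 1

Result:
  Action: 5
  Romance: 4
  SciFi: 4
  Thriller: 4

Note: HAVING filters groups after aggregation, WHERE filters rows before.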